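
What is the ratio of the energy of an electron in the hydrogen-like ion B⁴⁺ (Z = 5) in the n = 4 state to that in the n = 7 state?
3.0625

Using E_n = -13.6057 Z² / n² eV with Z = 5:

E_4 = -13.6057 × 5² / 4² = -340.1425 / 16 = -21.25890625 eV
E_7 = -13.6057 × 5² / 7² = -340.1425 / 49 = -6.94168367 eV

The ratio is:
E_4/E_7 = (-21.25890625) / (-6.94168367)
E_4/E_7 = (-340.1425/16) / (-340.1425/49)
E_4/E_7 = 49/16
E_4/E_7 = 3.0625
(Note: the Z² factors cancel in the ratio.)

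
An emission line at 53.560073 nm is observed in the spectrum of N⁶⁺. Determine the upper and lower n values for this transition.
n = 6 → n = 4

First, find the photon energy from the wavelength (hc = 1239.84 eV·nm):
E = hc/λ = 1239.84 eV·nm / 53.560073 nm = 23.148587 eV

The energy levels of N⁶⁺ satisfy E_n = -13.6057 × 7² / n² eV, so an emission n_i → n_f releases
ΔE = 13.6057 × 7² × (1/n_f² − 1/n_i²) eV.

Setting ΔE equal to the photon energy:
1/n_f² − 1/n_i² = 23.148587 / (13.6057 × 7²) = 0.034722223

Since 1/n_i² must be positive, we need 1/n_f² > 0.034722223, i.e. n_f ≤ 5. For each allowed n_f, solve n_i = (1/n_f² − 0.034722223)^(−1/2) and check whether it is a whole number:
  n_f = 1: 1/n_i² = 1.000000000 − 0.034722223 = 0.965277777 → n_i = 1.018  (not an integer) ✗
  n_f = 2: 1/n_i² = 0.250000000 − 0.034722223 = 0.215277777 → n_i = 2.155  (not an integer) ✗
  n_f = 3: 1/n_i² = 0.111111111 − 0.034722223 = 0.076388888 → n_i = 3.618  (not an integer) ✗
  n_f = 4: 1/n_i² = 0.062500000 − 0.034722223 = 0.027777777 → n_i = 6.000  → integer, n_i = 6 ✓
  n_f = 5: 1/n_i² = 0.040000000 − 0.034722223 = 0.005277777 → n_i = 13.765  (not an integer) ✗

Only n_f = 4 gives an integer upper level, n_i = 6.

The transition is from n = 6 to n = 4 (emission).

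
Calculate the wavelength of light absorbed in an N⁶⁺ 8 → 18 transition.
148.32020 nm

First, find the transition energy using E_n = -13.6057 Z² / n² eV:
E_8 = -13.6057 × 7² / 8² = -10.416864063 eV
E_18 = -13.6057 × 7² / 18² = -2.057652160 eV

Photon energy: |ΔE| = |E_18 - E_8| = 8.359211903 eV

Convert to wavelength using E = hc/λ with hc = 1239.84 eV·nm:
λ = hc/E = 1239.84 eV·nm / 8.359211903 eV
λ = 148.32020 nm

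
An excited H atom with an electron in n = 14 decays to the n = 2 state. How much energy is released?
3.332008 eV

The energy levels are E_n = -13.6057 eV / n².

Energy at n = 14: E_14 = -13.6057 / 14² = -0.069416837 eV
Energy at n = 2: E_2 = -13.6057 / 2² = -3.401425000 eV

For emission (electron falling to lower state), the photon energy is:
E_photon = E_14 - E_2 = |-0.069416837 - (-3.401425000)|
E_photon = 3.332008 eV

This energy is carried away by the emitted photon.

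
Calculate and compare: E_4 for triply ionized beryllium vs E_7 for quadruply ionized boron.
Be³⁺ at n = 4 (E = -13.606 eV)

Using E_n = -13.6057 Z² / n² eV:

Be³⁺ (Z = 4) at n = 4:
E = -13.6057 × 4² / 4² = -13.6057 × 16 / 16 = -13.605700 eV

B⁴⁺ (Z = 5) at n = 7:
E = -13.6057 × 5² / 7² = -13.6057 × 25 / 49 = -6.941684 eV

Since -13.605700 eV < -6.941684 eV,
Be³⁺ at n = 4 is more tightly bound (requires more energy to ionize).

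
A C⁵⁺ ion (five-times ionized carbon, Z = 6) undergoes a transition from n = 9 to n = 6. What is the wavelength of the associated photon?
164.03 nm

First, find the transition energy using E_n = -13.6057 Z² / n² eV:
E_9 = -13.6057 × 6² / 9² = -6.046978 eV
E_6 = -13.6057 × 6² / 6² = -13.605700 eV

Photon energy: |ΔE| = |E_6 - E_9| = 7.558722 eV

Convert to wavelength using E = hc/λ with hc = 1239.84 eV·nm:
λ = hc/E = 1239.84 eV·nm / 7.558722 eV
λ = 164.03 nm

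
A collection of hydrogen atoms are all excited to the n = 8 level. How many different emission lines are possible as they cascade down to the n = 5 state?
6

The electron can occupy levels n = 5, 6, ..., 8 during de-excitation — that is m = 8 - 5 + 1 = 4 distinct levels.

The number of distinct spectral lines equals the number of ways to choose 2 of these m levels (each pair gives one possible emission transition):

Number of lines = m(m-1)/2 = 4×3/2 = 6

These correspond to all possible transitions between the 4 levels:
8 → 7, 8 → 6, 8 → 5, 7 → 6, 7 → 5, 6 → 5

Each transition produces a photon with a unique energy (and thus wavelength). This count does not depend on Z.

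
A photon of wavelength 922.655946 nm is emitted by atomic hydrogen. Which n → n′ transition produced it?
n = 9 → n = 3

First, find the photon energy from the wavelength (hc = 1239.84 eV·nm):
E = hc/λ = 1239.84 eV·nm / 922.655946 nm = 1.3437728 eV

The energy levels of hydrogen satisfy E_n = -13.6057 / n² eV, so an emission n_i → n_f releases
ΔE = 13.6057 × (1/n_f² − 1/n_i²) eV.

Setting ΔE equal to the photon energy:
1/n_f² − 1/n_i² = 1.3437728 / 13.6057 = 0.098765429

Since 1/n_i² must be positive, we need 1/n_f² > 0.098765429, i.e. n_f ≤ 3. For each allowed n_f, solve n_i = (1/n_f² − 0.098765429)^(−1/2) and check whether it is a whole number:
  n_f = 1: 1/n_i² = 1.000000000 − 0.098765429 = 0.901234571 → n_i = 1.053  (not an integer) ✗
  n_f = 2: 1/n_i² = 0.250000000 − 0.098765429 = 0.151234571 → n_i = 2.571  (not an integer) ✗
  n_f = 3: 1/n_i² = 0.111111111 − 0.098765429 = 0.012345682 → n_i = 9.000  → integer, n_i = 9 ✓

Only n_f = 3 gives an integer upper level, n_i = 9.

The transition is from n = 9 to n = 3 (emission).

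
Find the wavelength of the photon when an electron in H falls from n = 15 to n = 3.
854.311 nm

First, find the transition energy using E_n = -13.6057 / n² eV:
E_15 = -13.6057 / 15² = -0.0604698 eV
E_3 = -13.6057 / 3² = -1.5117444 eV

Photon energy: |ΔE| = |E_3 - E_15| = 1.4512746 eV

Convert to wavelength using E = hc/λ with hc = 1239.84 eV·nm:
λ = hc/E = 1239.84 eV·nm / 1.4512746 eV
λ = 854.311 nm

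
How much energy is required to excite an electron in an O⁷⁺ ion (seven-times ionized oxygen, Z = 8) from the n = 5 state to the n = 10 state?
26.1229 eV

The energy levels of a hydrogen-like atom are E_n = -13.6057 Z² eV / n².

Energy at n = 5: E_5 = -13.6057 × 8² / 5² = -34.8305920 eV
Energy at n = 10: E_10 = -13.6057 × 8² / 10² = -8.7076480 eV

The excitation energy is the difference:
ΔE = E_10 - E_5
ΔE = -8.7076480 - (-34.8305920)
ΔE = 26.1229 eV

Since this is positive, energy must be absorbed (photon absorption).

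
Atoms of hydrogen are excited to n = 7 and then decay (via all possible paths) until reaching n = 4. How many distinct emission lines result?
6

The electron can occupy levels n = 4, 5, ..., 7 during de-excitation — that is m = 7 - 4 + 1 = 4 distinct levels.

The number of distinct spectral lines equals the number of ways to choose 2 of these m levels (each pair gives one possible emission transition):

Number of lines = m(m-1)/2 = 4×3/2 = 6

These correspond to all possible transitions between the 4 levels:
7 → 6, 7 → 5, 7 → 4, 6 → 5, 6 → 4, 5 → 4

Each transition produces a photon with a unique energy (and thus wavelength). This count does not depend on Z.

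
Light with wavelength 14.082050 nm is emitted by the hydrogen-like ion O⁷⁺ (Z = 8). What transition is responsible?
n = 10 → n = 3

First, find the photon energy from the wavelength (hc = 1239.84 eV·nm):
E = hc/λ = 1239.84 eV·nm / 14.082050 nm = 88.043999 eV

The energy levels of O⁷⁺ satisfy E_n = -13.6057 × 8² / n² eV, so an emission n_i → n_f releases
ΔE = 13.6057 × 8² × (1/n_f² − 1/n_i²) eV.

Setting ΔE equal to the photon energy:
1/n_f² − 1/n_i² = 88.043999 / (13.6057 × 8²) = 0.10111111

Since 1/n_i² must be positive, we need 1/n_f² > 0.10111111, i.e. n_f ≤ 3. For each allowed n_f, solve n_i = (1/n_f² − 0.10111111)^(−1/2) and check whether it is a whole number:
  n_f = 1: 1/n_i² = 1.00000000 − 0.10111111 = 0.89888889 → n_i = 1.055  (not an integer) ✗
  n_f = 2: 1/n_i² = 0.25000000 − 0.10111111 = 0.14888889 → n_i = 2.592  (not an integer) ✗
  n_f = 3: 1/n_i² = 0.11111111 − 0.10111111 = 0.01000000 → n_i = 10.000  → integer, n_i = 10 ✓

Only n_f = 3 gives an integer upper level, n_i = 10.

The transition is from n = 10 to n = 3 (emission).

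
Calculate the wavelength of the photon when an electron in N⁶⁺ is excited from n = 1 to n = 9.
1.8830 nm

First, find the transition energy using E_n = -13.6057 Z² / n² eV:
E_1 = -13.6057 × 7² / 1² = -666.679300 eV
E_9 = -13.6057 × 7² / 9² = -8.230609 eV

Photon energy: |ΔE| = |E_9 - E_1| = 658.448691 eV

Convert to wavelength using E = hc/λ with hc = 1239.84 eV·nm:
λ = hc/E = 1239.84 eV·nm / 658.448691 eV
λ = 1.8830 nm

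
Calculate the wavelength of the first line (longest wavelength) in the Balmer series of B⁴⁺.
26.244436 nm

The longest wavelength corresponds to the smallest energy transition in the series.
The Balmer series has all transitions ending at n_f = 2.

For B⁴⁺ (Z = 5), the first line (α-line) is the jump from n = 3 to n = 2:
E_3 = -13.6057 × 5² / 3² = -37.79361111 eV
E_2 = -13.6057 × 5² / 2² = -85.03562500 eV
ΔE = E_3 - E_2 = 47.24201389 eV

λ = hc/E = 1239.84 eV·nm / 47.24201389 eV
λ = 26.244436 nm

This is the α-line of the Balmer series in B⁴⁺.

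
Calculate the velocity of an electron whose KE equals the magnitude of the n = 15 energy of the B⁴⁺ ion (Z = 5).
7.29e+05 m/s (or 0.2432% of c)

The binding energy at n = 15 for B⁴⁺ is:
E_15 = -13.6057 × 5²/15² = -1.511744 eV
|E_15| = 1.511744 eV

Convert to Joules:
KE = 1.511744 eV × (1.602177 × 10⁻¹⁹ J/eV) = 2.4221e-19 J

Using KE = ½mv²:
v = √(2·KE/m_e)
v = √(2 × 2.4221e-19 J / 9.10938 × 10⁻³¹ kg)
v = 7.29e+05 m/s

This is approximately 0.2432% the speed of light.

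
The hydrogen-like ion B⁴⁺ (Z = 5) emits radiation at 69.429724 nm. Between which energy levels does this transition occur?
n = 10 → n = 4

First, find the photon energy from the wavelength (hc = 1239.84 eV·nm):
E = hc/λ = 1239.84 eV·nm / 69.429724 nm = 17.857481 eV

The energy levels of B⁴⁺ satisfy E_n = -13.6057 × 5² / n² eV, so an emission n_i → n_f releases
ΔE = 13.6057 × 5² × (1/n_f² − 1/n_i²) eV.

Setting ΔE equal to the photon energy:
1/n_f² − 1/n_i² = 17.857481 / (13.6057 × 5²) = 0.052499999

Since 1/n_i² must be positive, we need 1/n_f² > 0.052499999, i.e. n_f ≤ 4. For each allowed n_f, solve n_i = (1/n_f² − 0.052499999)^(−1/2) and check whether it is a whole number:
  n_f = 1: 1/n_i² = 1.000000000 − 0.052499999 = 0.947500001 → n_i = 1.027  (not an integer) ✗
  n_f = 2: 1/n_i² = 0.250000000 − 0.052499999 = 0.197500001 → n_i = 2.250  (not an integer) ✗
  n_f = 3: 1/n_i² = 0.111111111 − 0.052499999 = 0.058611112 → n_i = 4.131  (not an integer) ✗
  n_f = 4: 1/n_i² = 0.062500000 − 0.052499999 = 0.010000001 → n_i = 10.000  → integer, n_i = 10 ✓

Only n_f = 4 gives an integer upper level, n_i = 10.

The transition is from n = 10 to n = 4 (emission).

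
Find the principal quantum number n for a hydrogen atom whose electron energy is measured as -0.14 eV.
n = 10

The exact energy levels follow E_n = -13.6057 eV / n².

The measured value (-0.14 eV) is reported to only 2 significant figures, so we must test candidate n values and see which one matches to that precision.

Candidate energies:
  n = 8:  E = -13.6057/8² = -0.21259 eV
  n = 9:  E = -13.6057/9² = -0.16797 eV
  n = 10:  E = -13.6057/10² = -0.13606 eV  ← matches
  n = 11:  E = -13.6057/11² = -0.11244 eV
  n = 12:  E = -13.6057/12² = -0.09448 eV

Checking against the measurement of -0.14 eV (2 sig figs), only n = 10 agrees:
E_10 = -0.13606 eV, which rounds to -0.14 eV ✓

Therefore n = 10.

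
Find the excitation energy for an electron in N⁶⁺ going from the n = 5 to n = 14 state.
23.265747 eV

The energy levels of a hydrogen-like atom are E_n = -13.6057 Z² eV / n².

Energy at n = 5: E_5 = -13.6057 × 7² / 5² = -26.667172000 eV
Energy at n = 14: E_14 = -13.6057 × 7² / 14² = -3.401425000 eV

The excitation energy is the difference:
ΔE = E_14 - E_5
ΔE = -3.401425000 - (-26.667172000)
ΔE = 23.265747 eV

Since this is positive, energy must be absorbed (photon absorption).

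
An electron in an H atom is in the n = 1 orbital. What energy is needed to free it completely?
13.61 eV

The ionization energy is the energy needed to remove the electron completely (n → ∞).

For hydrogen, E_n = -13.6057 eV / n².

At n = 1: E_1 = -13.6057 / 1² = -13.60570 eV
At n = ∞: E_∞ = 0 eV

Ionization energy = E_∞ - E_1 = 0 - (-13.60570) = 13.60570 eV
Ionization energy ≈ 13.61 eV

This is also called the binding energy of the electron in state n = 1.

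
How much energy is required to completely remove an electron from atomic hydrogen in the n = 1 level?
13.61 eV

The ionization energy is the energy needed to remove the electron completely (n → ∞).

For hydrogen, E_n = -13.6057 eV / n².

At n = 1: E_1 = -13.6057 / 1² = -13.60570 eV
At n = ∞: E_∞ = 0 eV

Ionization energy = E_∞ - E_1 = 0 - (-13.60570) = 13.60570 eV
Ionization energy ≈ 13.61 eV

This is also called the binding energy of the electron in state n = 1.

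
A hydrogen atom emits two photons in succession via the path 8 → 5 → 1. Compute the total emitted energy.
13.393 eV

The energy levels of hydrogen are E_n = -13.6057 / n² eV.

First transition (8 → 5):
ΔE₁ = |E_5 - E_8|
ΔE₁ = |-0.544228000 - (-0.212589063)| = 0.331639 eV

Second transition (5 → 1):
ΔE₂ = |E_1 - E_5|
ΔE₂ = |-13.605700000 - (-0.544228000)| = 13.061472 eV

Total energy released:
E_total = ΔE₁ + ΔE₂ = 0.331639 + 13.061472 = 13.393 eV

Note: This equals the direct transition 8 → 1: 13.393 eV ✓
Energy is conserved regardless of the path taken.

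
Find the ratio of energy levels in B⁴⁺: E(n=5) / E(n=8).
2.5600

Using E_n = -13.6057 Z² / n² eV with Z = 5:

E_5 = -13.6057 × 5² / 5² = -340.1425 / 25 = -13.6057000000 eV
E_8 = -13.6057 × 5² / 8² = -340.1425 / 64 = -5.3147265625 eV

The ratio is:
E_5/E_8 = (-13.6057000000) / (-5.3147265625)
E_5/E_8 = (-340.1425/25) / (-340.1425/64)
E_5/E_8 = 64/25
E_5/E_8 = 2.5600
(Note: the Z² factors cancel in the ratio.)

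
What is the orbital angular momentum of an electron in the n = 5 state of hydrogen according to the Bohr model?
5.27286e-34 J·s (or 5ℏ)

In the Bohr model, angular momentum is quantized:
L = nℏ

where ℏ = h/(2π) = 1.0545718e-34 J·s

For n = 5:
L = 5 × 1.0545718e-34 J·s
L = 5.27286e-34 J·s

This can also be written as L = 5ℏ.
The angular momentum is an integer multiple of the reduced Planck constant.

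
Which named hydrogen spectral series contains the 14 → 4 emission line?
Brackett series

The spectral series in hydrogen are named based on the final (lower) energy level:
- Lyman series: n_final = 1 (ultraviolet)
- Balmer series: n_final = 2 (visible/near-UV)
- Paschen series: n_final = 3 (infrared)
- Brackett series: n_final = 4 (infrared)
- Pfund series: n_final = 5 (far infrared)

Since this transition ends at n = 4, it belongs to the Brackett series.

For reference, this 14 → 4 line has photon energy
ΔE = 13.6057 eV × (1/4² - 1/14²) = 0.7809394133 eV,
corresponding to wavelength λ = hc/ΔE = 1239.84 eV·nm / 0.7809394133 eV = 1587.6264 nm in the infrared region.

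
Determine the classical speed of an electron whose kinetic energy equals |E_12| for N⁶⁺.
1.2762e+06 m/s (or 0.43% of c)

The binding energy at n = 12 for N⁶⁺ is:
E_12 = -13.6057 × 7²/12² = -4.6297174 eV
|E_12| = 4.6297174 eV

Convert to Joules:
KE = 4.6297174 eV × (1.602177 × 10⁻¹⁹ J/eV) = 7.417627e-19 J

Using KE = ½mv²:
v = √(2·KE/m_e)
v = √(2 × 7.417627e-19 J / 9.10938 × 10⁻³¹ kg)
v = 1.2762e+06 m/s

This is approximately 0.43% the speed of light.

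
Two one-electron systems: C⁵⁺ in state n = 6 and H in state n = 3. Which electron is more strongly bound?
C⁵⁺ at n = 6 (E = -13.6057 eV)

Using E_n = -13.6057 Z² / n² eV:

C⁵⁺ (Z = 6) at n = 6:
E = -13.6057 × 6² / 6² = -13.6057 × 36 / 36 = -13.6057000 eV

H (Z = 1) at n = 3:
E = -13.6057 × 1² / 3² = -13.6057 × 1 / 9 = -1.5117444 eV

Since -13.6057000 eV < -1.5117444 eV,
C⁵⁺ at n = 6 is more tightly bound (requires more energy to ionize).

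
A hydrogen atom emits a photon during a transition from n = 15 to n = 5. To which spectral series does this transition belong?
Pfund series

The spectral series in hydrogen are named based on the final (lower) energy level:
- Lyman series: n_final = 1 (ultraviolet)
- Balmer series: n_final = 2 (visible/near-UV)
- Paschen series: n_final = 3 (infrared)
- Brackett series: n_final = 4 (infrared)
- Pfund series: n_final = 5 (far infrared)

Since this transition ends at n = 5, it belongs to the Pfund series.

For reference, this 15 → 5 line has photon energy
ΔE = 13.6057 eV × (1/5² - 1/15²) = 0.48375822 eV,
corresponding to wavelength λ = hc/ΔE = 1239.84 eV·nm / 0.48375822 eV = 2562.93 nm in the far infrared region.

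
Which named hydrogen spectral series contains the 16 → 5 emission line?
Pfund series

The spectral series in hydrogen are named based on the final (lower) energy level:
- Lyman series: n_final = 1 (ultraviolet)
- Balmer series: n_final = 2 (visible/near-UV)
- Paschen series: n_final = 3 (infrared)
- Brackett series: n_final = 4 (infrared)
- Pfund series: n_final = 5 (far infrared)

Since this transition ends at n = 5, it belongs to the Pfund series.

For reference, this 16 → 5 line has photon energy
ΔE = 13.6057 eV × (1/5² - 1/16²) = 0.49108073438 eV,
corresponding to wavelength λ = hc/ΔE = 1239.84 eV·nm / 0.49108073438 eV = 2524.71725 nm in the far infrared region.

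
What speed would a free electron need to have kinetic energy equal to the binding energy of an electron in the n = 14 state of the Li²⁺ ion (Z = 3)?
4.6879e+05 m/s (or 0.156% of c)

The binding energy at n = 14 for Li²⁺ is:
E_14 = -13.6057 × 3²/14² = -0.62475153 eV
|E_14| = 0.62475153 eV

Convert to Joules:
KE = 0.62475153 eV × (1.602177 × 10⁻¹⁹ J/eV) = 1.000963e-19 J

Using KE = ½mv²:
v = √(2·KE/m_e)
v = √(2 × 1.000963e-19 J / 9.10938 × 10⁻³¹ kg)
v = 4.6879e+05 m/s

This is approximately 0.156% the speed of light.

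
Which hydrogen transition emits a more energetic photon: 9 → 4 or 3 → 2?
3 → 2

Calculate the energy for each transition:

Transition 9 → 4:
ΔE₁ = |E_4 - E_9| = |-13.6057/4² - (-13.6057/9²)|
ΔE₁ = |-0.85035625 - (-0.16797160)| = 0.68238 eV

Transition 3 → 2:
ΔE₂ = |E_2 - E_3| = |-13.6057/2² - (-13.6057/3²)|
ΔE₂ = |-3.40142500 - (-1.51174444)| = 1.88968 eV

Since 1.88968 eV > 0.68238 eV, the transition 3 → 2 emits the more energetic photon.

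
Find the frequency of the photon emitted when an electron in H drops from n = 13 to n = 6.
7.19e+13 Hz

First, find the transition energy:
E_13 = -13.6057 / 13² = -0.0805071 eV
E_6 = -13.6057 / 6² = -0.3779361 eV
|ΔE| = |E_6 - E_13| = 0.2974290 eV

Convert to Joules: E = 0.2974290 eV × (1.602177 × 10⁻¹⁹ J/eV) = 4.7653e-20 J

Using E = hf:
f = E/h = 4.7653e-20 J / (6.62607 × 10⁻³⁴ J·s)
f = 7.19e+13 Hz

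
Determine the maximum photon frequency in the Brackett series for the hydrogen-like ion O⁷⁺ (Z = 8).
1.32e+16 Hz

The series limit corresponds to the transition from n = ∞ to n = 4.
This is the highest energy (shortest wavelength) transition in the Brackett series.

E_∞ = 0 eV
E_4 = -13.6057 × 8² / 4² = -54.4228000 eV

Energy at series limit:
ΔE = E_∞ - E_4 = 0 - (-54.4228000) = 54.4228000 eV
E = 54.4228000 eV × (1.602177 × 10⁻¹⁹ J/eV) = 8.7195e-18 J
f = E/h = 8.7195e-18 J / (6.62607 × 10⁻³⁴ J·s) = 1.32e+16 Hz

This energy equals the ionization energy from the n = 4 state of O⁷⁺.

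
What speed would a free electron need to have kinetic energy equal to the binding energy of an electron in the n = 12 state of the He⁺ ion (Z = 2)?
3.64615e+05 m/s (or 0.12% of c)

The binding energy at n = 12 for He⁺ is:
E_12 = -13.6057 × 2²/12² = -0.377936111 eV
|E_12| = 0.377936111 eV

Convert to Joules:
KE = 0.377936111 eV × (1.602177 × 10⁻¹⁹ J/eV) = 6.0552054e-20 J

Using KE = ½mv²:
v = √(2·KE/m_e)
v = √(2 × 6.0552054e-20 J / 9.10938 × 10⁻³¹ kg)
v = 3.64615e+05 m/s

This is approximately 0.12% the speed of light.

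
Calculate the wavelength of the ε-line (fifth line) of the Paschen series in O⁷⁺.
14.91 nm

The lines of a series are numbered from the longest wavelength (smallest ΔE) outward; the fifth line is the transition from n = n_f + 5 to n_f.
The Paschen series has all transitions ending at n_f = 3.

For O⁷⁺ (Z = 8), the fifth line (ε-line) is the jump from n = 8 to n = 3:
E_8 = -13.6057 × 8² / 8² = -13.6057 eV
E_3 = -13.6057 × 8² / 3² = -96.7516 eV
ΔE = E_8 - E_3 = 83.1459 eV

λ = hc/E = 1239.84 eV·nm / 83.1459 eV
λ = 14.91 nm

This is the ε-line of the Paschen series in O⁷⁺.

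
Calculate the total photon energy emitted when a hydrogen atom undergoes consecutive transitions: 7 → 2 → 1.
13.32803 eV

The energy levels of hydrogen are E_n = -13.6057 / n² eV.

First transition (7 → 2):
ΔE₁ = |E_2 - E_7|
ΔE₁ = |-3.40142500000 - (-0.27766734694)| = 3.12375765 eV

Second transition (2 → 1):
ΔE₂ = |E_1 - E_2|
ΔE₂ = |-13.60570000000 - (-3.40142500000)| = 10.20427500 eV

Total energy released:
E_total = ΔE₁ + ΔE₂ = 3.12375765 + 10.20427500 = 13.32803 eV

Note: This equals the direct transition 7 → 1: 13.32803 eV ✓
Energy is conserved regardless of the path taken.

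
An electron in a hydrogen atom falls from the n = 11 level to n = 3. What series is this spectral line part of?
Paschen series

The spectral series in hydrogen are named based on the final (lower) energy level:
- Lyman series: n_final = 1 (ultraviolet)
- Balmer series: n_final = 2 (visible/near-UV)
- Paschen series: n_final = 3 (infrared)
- Brackett series: n_final = 4 (infrared)
- Pfund series: n_final = 5 (far infrared)

Since this transition ends at n = 3, it belongs to the Paschen series.

For reference, this 11 → 3 line has photon energy
ΔE = 13.6057 eV × (1/3² - 1/11²) = 1.3993006428 eV,
corresponding to wavelength λ = hc/ΔE = 1239.84 eV·nm / 1.3993006428 eV = 886.042614 nm in the infrared region.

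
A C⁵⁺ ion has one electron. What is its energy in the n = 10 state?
-4.8981 eV

For hydrogen-like ions, the energy levels scale with Z²:
E_n = -13.6057 Z² / n² eV

For C⁵⁺ (Z = 6) at n = 10:
E_10 = -13.6057 × 6² / 10²
E_10 = -13.6057 × 36 / 100
E_10 = -489.8052 / 100
E_10 = -4.8981 eV

The energy is 36 times more negative than hydrogen at the same n due to the stronger nuclear charge.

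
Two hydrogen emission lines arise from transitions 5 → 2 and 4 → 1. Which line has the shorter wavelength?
4 → 1

Calculate the energy for each transition:

Transition 5 → 2:
ΔE₁ = |E_2 - E_5| = |-13.6057/2² - (-13.6057/5²)|
ΔE₁ = |-3.40142500000 - (-0.54422800000)| = 2.85719700 eV

Transition 4 → 1:
ΔE₂ = |E_1 - E_4| = |-13.6057/1² - (-13.6057/4²)|
ΔE₂ = |-13.60570000000 - (-0.85035625000)| = 12.75534375 eV

Since 12.75534375 eV > 2.85719700 eV, the transition 4 → 1 emits the more energetic photon.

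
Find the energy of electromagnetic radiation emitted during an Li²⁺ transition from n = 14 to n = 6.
2.7767 eV

The energy levels are E_n = -13.6057 Z² eV / n².

Energy at n = 14: E_14 = -13.6057 × 3² / 14² = -0.6247515 eV
Energy at n = 6: E_6 = -13.6057 × 3² / 6² = -3.4014250 eV

For emission (electron falling to lower state), the photon energy is:
E_photon = E_14 - E_6 = |-0.6247515 - (-3.4014250)|
E_photon = 2.7767 eV

This energy is carried away by the emitted photon.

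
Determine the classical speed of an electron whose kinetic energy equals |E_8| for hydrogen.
2.73e+05 m/s (or 0.09122% of c)

The binding energy at n = 8 for hydrogen is:
E_8 = -13.6057/8² = -0.2125891 eV
|E_8| = 0.2125891 eV

Convert to Joules:
KE = 0.2125891 eV × (1.602177 × 10⁻¹⁹ J/eV) = 3.4061e-20 J

Using KE = ½mv²:
v = √(2·KE/m_e)
v = √(2 × 3.4061e-20 J / 9.10938 × 10⁻³¹ kg)
v = 2.73e+05 m/s

This is approximately 0.09122% the speed of light.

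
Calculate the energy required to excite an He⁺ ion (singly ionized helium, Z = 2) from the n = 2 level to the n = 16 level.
13.39311 eV

The energy levels of a hydrogen-like atom are E_n = -13.6057 Z² eV / n².

Energy at n = 2: E_2 = -13.6057 × 2² / 2² = -13.60570000 eV
Energy at n = 16: E_16 = -13.6057 × 2² / 16² = -0.21258906 eV

The excitation energy is the difference:
ΔE = E_16 - E_2
ΔE = -0.21258906 - (-13.60570000)
ΔE = 13.39311 eV

Since this is positive, energy must be absorbed (photon absorption).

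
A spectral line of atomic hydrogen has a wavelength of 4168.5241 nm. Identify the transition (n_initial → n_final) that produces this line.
n = 13 → n = 6

First, find the photon energy from the wavelength (hc = 1239.84 eV·nm):
E = hc/λ = 1239.84 eV·nm / 4168.5241 nm = 0.29742901 eV

The energy levels of hydrogen satisfy E_n = -13.6057 / n² eV, so an emission n_i → n_f releases
ΔE = 13.6057 × (1/n_f² − 1/n_i²) eV.

Setting ΔE equal to the photon energy:
1/n_f² − 1/n_i² = 0.29742901 / 13.6057 = 0.021860618

Since 1/n_i² must be positive, we need 1/n_f² > 0.021860618, i.e. n_f ≤ 6. For each allowed n_f, solve n_i = (1/n_f² − 0.021860618)^(−1/2) and check whether it is a whole number:
  n_f = 1: 1/n_i² = 1.000000000 − 0.021860618 = 0.978139382 → n_i = 1.011  (not an integer) ✗
  n_f = 2: 1/n_i² = 0.250000000 − 0.021860618 = 0.228139382 → n_i = 2.094  (not an integer) ✗
  n_f = 3: 1/n_i² = 0.111111111 − 0.021860618 = 0.089250493 → n_i = 3.347  (not an integer) ✗
  n_f = 4: 1/n_i² = 0.062500000 − 0.021860618 = 0.040639382 → n_i = 4.961  (not an integer) ✗
  n_f = 5: 1/n_i² = 0.040000000 − 0.021860618 = 0.018139382 → n_i = 7.425  (not an integer) ✗
  n_f = 6: 1/n_i² = 0.027777778 − 0.021860618 = 0.005917160 → n_i = 13.000  → integer, n_i = 13 ✓

Only n_f = 6 gives an integer upper level, n_i = 13.

The transition is from n = 13 to n = 6 (emission).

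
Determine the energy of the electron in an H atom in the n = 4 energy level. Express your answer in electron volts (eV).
-0.850356 eV

The energy levels of a hydrogen-like atom are given by:
E_n = -13.6057 eV / n²

For n = 4:
E_4 = -13.6057 eV / 4²
E_4 = -13.6057 eV / 16
E_4 = -0.850356 eV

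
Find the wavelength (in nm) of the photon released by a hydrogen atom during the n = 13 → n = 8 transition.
9386.899 nm

First, find the transition energy using E_n = -13.6057 / n² eV:
E_13 = -13.6057 / 13² = -0.080507101 eV
E_8 = -13.6057 / 8² = -0.212589063 eV

Photon energy: |ΔE| = |E_8 - E_13| = 0.132081962 eV

Convert to wavelength using E = hc/λ with hc = 1239.84 eV·nm:
λ = hc/E = 1239.84 eV·nm / 0.132081962 eV
λ = 9386.899 nm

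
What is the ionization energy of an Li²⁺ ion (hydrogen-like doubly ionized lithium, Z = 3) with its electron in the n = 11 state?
1.0120 eV

The ionization energy is the energy needed to remove the electron completely (n → ∞).

For a hydrogen-like ion with Z = 3, E_n = -13.6057 Z² / n² eV.

At n = 11: E_11 = -13.6057 × 3² / 11² = -1.0119942 eV
At n = ∞: E_∞ = 0 eV

Ionization energy = E_∞ - E_11 = 0 - (-1.0119942) = 1.0119942 eV
Ionization energy ≈ 1.0120 eV

This is also called the binding energy of the electron in state n = 11.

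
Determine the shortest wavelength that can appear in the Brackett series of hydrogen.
1458.0242 nm

The series limit corresponds to the transition from n = ∞ to n = 4.
This is the highest energy (shortest wavelength) transition in the Brackett series.

E_∞ = 0 eV
E_4 = -13.6057 / 4² = -0.8503562500 eV

Energy at series limit:
ΔE = E_∞ - E_4 = 0 - (-0.8503562500) = 0.8503562500 eV
λ = hc/E = 1239.84 eV·nm / 0.8503562500 eV = 1458.0242 nm

This energy equals the ionization energy from the n = 4 state of hydrogen.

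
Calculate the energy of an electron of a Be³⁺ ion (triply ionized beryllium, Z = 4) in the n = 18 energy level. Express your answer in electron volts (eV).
-0.67 eV

The energy levels of a hydrogen-like atom are given by:
E_n = -13.6057 Z² / n² eV  (with Z = 4 for Be³⁺)

For n = 18:
E_18 = -13.6057 × 4² / 18²
E_18 = -13.6057 × 16 / 324
E_18 = -0.67 eV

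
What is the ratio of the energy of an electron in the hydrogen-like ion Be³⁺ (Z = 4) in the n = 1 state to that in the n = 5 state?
25.000

Using E_n = -13.6057 Z² / n² eV with Z = 4:

E_1 = -13.6057 × 4² / 1² = -217.6912 / 1 = -217.691200000 eV
E_5 = -13.6057 × 4² / 5² = -217.6912 / 25 = -8.707648000 eV

The ratio is:
E_1/E_5 = (-217.691200000) / (-8.707648000)
E_1/E_5 = (-217.6912/1) / (-217.6912/25)
E_1/E_5 = 25/1
E_1/E_5 = 25.000
(Note: the Z² factors cancel in the ratio.)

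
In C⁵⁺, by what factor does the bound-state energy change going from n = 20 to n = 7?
8.1633

Using E_n = -13.6057 Z² / n² eV with Z = 6:

E_7 = -13.6057 × 6² / 7² = -489.8052 / 49 = -9.9960244898 eV
E_20 = -13.6057 × 6² / 20² = -489.8052 / 400 = -1.2245130000 eV

The ratio is:
E_7/E_20 = (-9.9960244898) / (-1.2245130000)
E_7/E_20 = (-489.8052/49) / (-489.8052/400)
E_7/E_20 = 400/49
E_7/E_20 = 8.1633
(Note: the Z² factors cancel in the ratio.)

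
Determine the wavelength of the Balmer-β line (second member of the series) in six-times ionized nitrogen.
9.92 nm

The lines of a series are numbered from the longest wavelength (smallest ΔE) outward; the second line is the transition from n = n_f + 2 to n_f.
The Balmer series has all transitions ending at n_f = 2.

For N⁶⁺ (Z = 7), the second line (β-line) is the jump from n = 4 to n = 2:
E_4 = -13.6057 × 7² / 4² = -41.6675 eV
E_2 = -13.6057 × 7² / 2² = -166.6698 eV
ΔE = E_4 - E_2 = 125.0023 eV

λ = hc/E = 1239.84 eV·nm / 125.0023 eV
λ = 9.92 nm

This is the β-line of the Balmer series in N⁶⁺.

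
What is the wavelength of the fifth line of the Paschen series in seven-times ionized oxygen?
14.912 nm

The lines of a series are numbered from the longest wavelength (smallest ΔE) outward; the fifth line is the transition from n = n_f + 5 to n_f.
The Paschen series has all transitions ending at n_f = 3.

For O⁷⁺ (Z = 8), the fifth line (ε-line) is the jump from n = 8 to n = 3:
E_8 = -13.6057 × 8² / 8² = -13.60570 eV
E_3 = -13.6057 × 8² / 3² = -96.75164 eV
ΔE = E_8 - E_3 = 83.14594 eV

λ = hc/E = 1239.84 eV·nm / 83.14594 eV
λ = 14.912 nm

This is the ε-line of the Paschen series in O⁷⁺.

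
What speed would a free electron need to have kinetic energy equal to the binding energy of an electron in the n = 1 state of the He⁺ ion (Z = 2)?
4.38e+06 m/s (or 1.45947% of c)

The binding energy at n = 1 for He⁺ is:
E_1 = -13.6057 × 2²/1² = -54.4228000 eV
|E_1| = 54.4228000 eV

Convert to Joules:
KE = 54.4228000 eV × (1.602177 × 10⁻¹⁹ J/eV) = 8.7195e-18 J

Using KE = ½mv²:
v = √(2·KE/m_e)
v = √(2 × 8.7195e-18 J / 9.10938 × 10⁻³¹ kg)
v = 4.38e+06 m/s

This is approximately 1.45947% the speed of light.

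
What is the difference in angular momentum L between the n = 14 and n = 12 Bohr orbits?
2.1091e-34 J·s (or 2ℏ)

In the Bohr model, L_n = nℏ where ℏ = 1.054572e-34 J·s.

L_14 = 14ℏ = 1.476401e-33 J·s
L_12 = 12ℏ = 1.265486e-33 J·s

ΔL = L_14 - L_12 = (14 - 12)ℏ = 2ℏ
ΔL = 2 × 1.054572e-34 J·s = 2.1091e-34 J·s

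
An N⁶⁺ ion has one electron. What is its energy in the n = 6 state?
-18.518869 eV

For hydrogen-like ions, the energy levels scale with Z²:
E_n = -13.6057 Z² / n² eV

For N⁶⁺ (Z = 7) at n = 6:
E_6 = -13.6057 × 7² / 6²
E_6 = -13.6057 × 49 / 36
E_6 = -666.6793 / 36
E_6 = -18.518869 eV

The energy is 49 times more negative than hydrogen at the same n due to the stronger nuclear charge.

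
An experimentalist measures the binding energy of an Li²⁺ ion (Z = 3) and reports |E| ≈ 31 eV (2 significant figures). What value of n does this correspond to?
n = 2

The exact energy levels follow E_n = -13.6057 Z² / n² eV with Z = 3.

The measured value (-31 eV) is reported to only 2 significant figures, so we must test candidate n values and see which one matches to that precision.

Candidate energies:
  n = 1:  E = -13.6057 × 3² / 1² = -122.45130 eV
  n = 2:  E = -13.6057 × 3² / 2² = -30.61283 eV  ← matches
  n = 3:  E = -13.6057 × 3² / 3² = -13.60570 eV
  n = 4:  E = -13.6057 × 3² / 4² = -7.65321 eV

Checking against the measurement of -31 eV (2 sig figs), only n = 2 agrees:
E_2 = -30.61283 eV, which rounds to -31 eV ✓

Therefore n = 2.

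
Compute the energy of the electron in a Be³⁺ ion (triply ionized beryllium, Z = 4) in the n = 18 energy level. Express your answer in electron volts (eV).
-0.671886 eV

The energy levels of a hydrogen-like atom are given by:
E_n = -13.6057 Z² / n² eV  (with Z = 4 for Be³⁺)

For n = 18:
E_18 = -13.6057 × 4² / 18²
E_18 = -13.6057 × 16 / 324
E_18 = -0.671886 eV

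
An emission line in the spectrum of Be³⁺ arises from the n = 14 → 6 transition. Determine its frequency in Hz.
1.194e+15 Hz

First, find the transition energy:
E_14 = -13.6057 × 4² / 14² = -1.110669 eV
E_6 = -13.6057 × 4² / 6² = -6.046978 eV
|ΔE| = |E_6 - E_14| = 4.936309 eV

Convert to Joules: E = 4.936309 eV × (1.602177 × 10⁻¹⁹ J/eV) = 7.90884e-19 J

Using E = hf:
f = E/h = 7.90884e-19 J / (6.62607 × 10⁻³⁴ J·s)
f = 1.194e+15 Hz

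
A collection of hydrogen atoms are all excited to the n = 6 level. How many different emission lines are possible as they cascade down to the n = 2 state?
10

The electron can occupy levels n = 2, 3, ..., 6 during de-excitation — that is m = 6 - 2 + 1 = 5 distinct levels.

The number of distinct spectral lines equals the number of ways to choose 2 of these m levels (each pair gives one possible emission transition):

Number of lines = m(m-1)/2 = 5×4/2 = 10

These correspond to all possible transitions between the 5 levels:
6 → 5, 6 → 4, 6 → 3, 6 → 2, 5 → 4, 5 → 3, 5 → 2, 4 → 3...

Each transition produces a photon with a unique energy (and thus wavelength). This count does not depend on Z.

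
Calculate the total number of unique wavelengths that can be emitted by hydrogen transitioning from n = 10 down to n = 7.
6

The electron can occupy levels n = 7, 8, ..., 10 during de-excitation — that is m = 10 - 7 + 1 = 4 distinct levels.

The number of distinct spectral lines equals the number of ways to choose 2 of these m levels (each pair gives one possible emission transition):

Number of lines = m(m-1)/2 = 4×3/2 = 6

These correspond to all possible transitions between the 4 levels:
10 → 9, 10 → 8, 10 → 7, 9 → 8, 9 → 7, 8 → 7

Each transition produces a photon with a unique energy (and thus wavelength). This count does not depend on Z.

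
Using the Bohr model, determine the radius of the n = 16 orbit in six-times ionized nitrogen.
1.935277 nm (or 19.352767 Å)

The Bohr radius formula is:
r_n = n² a₀ / Z

where a₀ = 0.052917721 nm is the Bohr radius.

For N⁶⁺ (Z = 7) at n = 16:
r_16 = 16² × 0.052917721 nm / 7
r_16 = 256 × 0.052917721 nm / 7
r_16 = 13.5469366 nm / 7
r_16 = 1.935277 nm

The electron orbits at approximately 1.935277 nm from the nucleus.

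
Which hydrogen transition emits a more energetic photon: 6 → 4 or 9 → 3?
9 → 3

Calculate the energy for each transition:

Transition 6 → 4:
ΔE₁ = |E_4 - E_6| = |-13.6057/4² - (-13.6057/6²)|
ΔE₁ = |-0.85035625 - (-0.37793611)| = 0.47242 eV

Transition 9 → 3:
ΔE₂ = |E_3 - E_9| = |-13.6057/3² - (-13.6057/9²)|
ΔE₂ = |-1.51174444 - (-0.16797160)| = 1.34377 eV

Since 1.34377 eV > 0.47242 eV, the transition 9 → 3 emits the more energetic photon.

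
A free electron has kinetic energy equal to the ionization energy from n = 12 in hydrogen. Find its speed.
1.823e+05 m/s (or 0.06081% of c)

The binding energy at n = 12 for hydrogen is:
E_12 = -13.6057/12² = -0.09448403 eV
|E_12| = 0.09448403 eV

Convert to Joules:
KE = 0.09448403 eV × (1.602177 × 10⁻¹⁹ J/eV) = 1.51380e-20 J

Using KE = ½mv²:
v = √(2·KE/m_e)
v = √(2 × 1.51380e-20 J / 9.10938 × 10⁻³¹ kg)
v = 1.823e+05 m/s

This is approximately 0.06081% the speed of light.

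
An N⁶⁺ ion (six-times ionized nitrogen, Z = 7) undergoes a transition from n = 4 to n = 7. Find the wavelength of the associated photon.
44.183 nm

First, find the transition energy using E_n = -13.6057 Z² / n² eV:
E_4 = -13.6057 × 7² / 4² = -41.66746 eV
E_7 = -13.6057 × 7² / 7² = -13.60570 eV

Photon energy: |ΔE| = |E_7 - E_4| = 28.06176 eV

Convert to wavelength using E = hc/λ with hc = 1239.84 eV·nm:
λ = hc/E = 1239.84 eV·nm / 28.06176 eV
λ = 44.183 nm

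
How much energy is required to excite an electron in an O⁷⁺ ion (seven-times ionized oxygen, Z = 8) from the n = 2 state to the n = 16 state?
214.290 eV

The energy levels of a hydrogen-like atom are E_n = -13.6057 Z² eV / n².

Energy at n = 2: E_2 = -13.6057 × 8² / 2² = -217.691200 eV
Energy at n = 16: E_16 = -13.6057 × 8² / 16² = -3.401425 eV

The excitation energy is the difference:
ΔE = E_16 - E_2
ΔE = -3.401425 - (-217.691200)
ΔE = 214.290 eV

Since this is positive, energy must be absorbed (photon absorption).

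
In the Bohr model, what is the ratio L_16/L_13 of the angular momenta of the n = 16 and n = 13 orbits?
1.230769

In the Bohr model, L_n = nℏ, so the ratio is purely the ratio of quantum numbers:

L_16/L_13 = 16ℏ / 13ℏ = 16/13 = 1.230769

The angular momentum scales linearly with n.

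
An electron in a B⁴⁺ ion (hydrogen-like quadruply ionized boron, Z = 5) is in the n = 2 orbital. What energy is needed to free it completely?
85.03563 eV

The ionization energy is the energy needed to remove the electron completely (n → ∞).

For a hydrogen-like ion with Z = 5, E_n = -13.6057 Z² / n² eV.

At n = 2: E_2 = -13.6057 × 5² / 2² = -85.03562500 eV
At n = ∞: E_∞ = 0 eV

Ionization energy = E_∞ - E_2 = 0 - (-85.03562500) = 85.03562500 eV
Ionization energy ≈ 85.03563 eV

This is also called the binding energy of the electron in state n = 2.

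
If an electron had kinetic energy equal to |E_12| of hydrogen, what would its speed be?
1.823e+05 m/s (or 0.060811% of c)

The binding energy at n = 12 for hydrogen is:
E_12 = -13.6057/12² = -0.09448403 eV
|E_12| = 0.09448403 eV

Convert to Joules:
KE = 0.09448403 eV × (1.602177 × 10⁻¹⁹ J/eV) = 1.51380e-20 J

Using KE = ½mv²:
v = √(2·KE/m_e)
v = √(2 × 1.51380e-20 J / 9.10938 × 10⁻³¹ kg)
v = 1.823e+05 m/s

This is approximately 0.060811% the speed of light.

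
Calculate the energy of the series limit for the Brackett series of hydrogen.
0.85036 eV

The series limit corresponds to the transition from n = ∞ to n = 4.
This is the highest energy (shortest wavelength) transition in the Brackett series.

E_∞ = 0 eV
E_4 = -13.6057 / 4² = -0.85036 eV

Energy at series limit:
ΔE = E_∞ - E_4 = 0 - (-0.85036) = 0.85036 eV

This energy equals the ionization energy from the n = 4 state of hydrogen.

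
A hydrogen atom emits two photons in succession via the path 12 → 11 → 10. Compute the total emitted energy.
0.041573 eV

The energy levels of hydrogen are E_n = -13.6057 / n² eV.

First transition (12 → 11):
ΔE₁ = |E_11 - E_12|
ΔE₁ = |-0.112443801653 - (-0.094484027778)| = 0.017959774 eV

Second transition (11 → 10):
ΔE₂ = |E_10 - E_11|
ΔE₂ = |-0.136057000000 - (-0.112443801653)| = 0.023613198 eV

Total energy released:
E_total = ΔE₁ + ΔE₂ = 0.017959774 + 0.023613198 = 0.041573 eV

Note: This equals the direct transition 12 → 10: 0.041573 eV ✓
Energy is conserved regardless of the path taken.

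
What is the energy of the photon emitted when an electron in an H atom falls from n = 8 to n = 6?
0.165347 eV

The energy levels are E_n = -13.6057 eV / n².

Energy at n = 8: E_8 = -13.6057 / 8² = -0.212589063 eV
Energy at n = 6: E_6 = -13.6057 / 6² = -0.377936111 eV

For emission (electron falling to lower state), the photon energy is:
E_photon = E_8 - E_6 = |-0.212589063 - (-0.377936111)|
E_photon = 0.165347 eV

This energy is carried away by the emitted photon.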